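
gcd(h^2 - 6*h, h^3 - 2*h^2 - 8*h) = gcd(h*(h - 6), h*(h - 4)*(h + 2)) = h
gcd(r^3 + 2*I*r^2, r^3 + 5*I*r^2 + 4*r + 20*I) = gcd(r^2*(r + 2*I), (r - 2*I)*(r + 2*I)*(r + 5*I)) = r + 2*I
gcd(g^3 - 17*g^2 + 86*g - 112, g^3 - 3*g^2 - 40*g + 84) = g^2 - 9*g + 14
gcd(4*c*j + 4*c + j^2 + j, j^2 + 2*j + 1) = j + 1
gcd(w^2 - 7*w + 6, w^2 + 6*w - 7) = w - 1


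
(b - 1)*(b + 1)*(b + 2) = b^3 + 2*b^2 - b - 2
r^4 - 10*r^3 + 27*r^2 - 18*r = r*(r - 6)*(r - 3)*(r - 1)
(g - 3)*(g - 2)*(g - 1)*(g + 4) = g^4 - 2*g^3 - 13*g^2 + 38*g - 24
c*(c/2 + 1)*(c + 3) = c^3/2 + 5*c^2/2 + 3*c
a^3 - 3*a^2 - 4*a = a*(a - 4)*(a + 1)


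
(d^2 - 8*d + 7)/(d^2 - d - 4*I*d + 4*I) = (d - 7)/(d - 4*I)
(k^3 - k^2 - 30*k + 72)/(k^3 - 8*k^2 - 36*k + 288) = (k^2 - 7*k + 12)/(k^2 - 14*k + 48)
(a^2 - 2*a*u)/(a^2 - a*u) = (a - 2*u)/(a - u)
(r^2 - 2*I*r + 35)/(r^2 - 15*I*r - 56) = (r + 5*I)/(r - 8*I)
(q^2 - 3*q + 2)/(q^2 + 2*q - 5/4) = 4*(q^2 - 3*q + 2)/(4*q^2 + 8*q - 5)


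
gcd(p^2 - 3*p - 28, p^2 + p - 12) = p + 4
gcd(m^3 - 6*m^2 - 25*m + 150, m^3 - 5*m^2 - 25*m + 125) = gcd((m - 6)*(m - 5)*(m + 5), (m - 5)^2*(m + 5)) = m^2 - 25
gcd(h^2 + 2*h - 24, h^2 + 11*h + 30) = h + 6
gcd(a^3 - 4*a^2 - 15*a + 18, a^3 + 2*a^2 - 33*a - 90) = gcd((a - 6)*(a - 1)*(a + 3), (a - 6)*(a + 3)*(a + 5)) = a^2 - 3*a - 18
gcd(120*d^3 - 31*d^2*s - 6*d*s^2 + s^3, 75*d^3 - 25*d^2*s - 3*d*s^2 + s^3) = -15*d^2 + 2*d*s + s^2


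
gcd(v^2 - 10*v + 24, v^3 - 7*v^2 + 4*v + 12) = v - 6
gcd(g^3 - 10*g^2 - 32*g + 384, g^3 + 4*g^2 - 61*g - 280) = g - 8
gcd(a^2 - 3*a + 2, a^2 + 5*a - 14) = a - 2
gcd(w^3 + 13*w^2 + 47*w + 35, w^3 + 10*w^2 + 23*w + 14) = w^2 + 8*w + 7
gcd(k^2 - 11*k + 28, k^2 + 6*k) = 1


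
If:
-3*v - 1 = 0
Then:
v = -1/3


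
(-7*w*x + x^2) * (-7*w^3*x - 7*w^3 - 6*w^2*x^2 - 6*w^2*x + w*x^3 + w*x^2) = 49*w^4*x^2 + 49*w^4*x + 35*w^3*x^3 + 35*w^3*x^2 - 13*w^2*x^4 - 13*w^2*x^3 + w*x^5 + w*x^4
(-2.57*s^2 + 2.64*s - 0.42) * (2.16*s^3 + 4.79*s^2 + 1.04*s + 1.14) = -5.5512*s^5 - 6.6079*s^4 + 9.0656*s^3 - 2.196*s^2 + 2.5728*s - 0.4788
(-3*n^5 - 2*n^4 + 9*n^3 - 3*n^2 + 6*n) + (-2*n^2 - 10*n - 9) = -3*n^5 - 2*n^4 + 9*n^3 - 5*n^2 - 4*n - 9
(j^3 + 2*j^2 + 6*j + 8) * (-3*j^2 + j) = -3*j^5 - 5*j^4 - 16*j^3 - 18*j^2 + 8*j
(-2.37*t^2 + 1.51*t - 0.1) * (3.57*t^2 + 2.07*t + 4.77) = -8.4609*t^4 + 0.4848*t^3 - 8.5362*t^2 + 6.9957*t - 0.477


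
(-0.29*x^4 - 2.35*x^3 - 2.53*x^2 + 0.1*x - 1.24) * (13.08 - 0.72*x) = 0.2088*x^5 - 2.1012*x^4 - 28.9164*x^3 - 33.1644*x^2 + 2.2008*x - 16.2192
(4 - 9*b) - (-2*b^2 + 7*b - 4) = 2*b^2 - 16*b + 8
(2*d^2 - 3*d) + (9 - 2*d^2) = 9 - 3*d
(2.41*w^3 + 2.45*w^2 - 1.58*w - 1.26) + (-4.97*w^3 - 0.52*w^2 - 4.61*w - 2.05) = -2.56*w^3 + 1.93*w^2 - 6.19*w - 3.31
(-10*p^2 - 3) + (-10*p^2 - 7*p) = -20*p^2 - 7*p - 3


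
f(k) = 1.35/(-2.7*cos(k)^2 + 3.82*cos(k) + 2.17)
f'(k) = 1.35*(-5.4*sin(k)*cos(k) + 3.82*sin(k))/(-2.7*cos(k)^2 + 3.82*cos(k) + 2.17)^2 = (5.157 - 7.29*cos(k))*sin(k)/(-2.7*cos(k)^2 + 3.82*cos(k) + 2.17)^2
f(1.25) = 0.43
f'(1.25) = 0.28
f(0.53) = 0.39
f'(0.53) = -0.05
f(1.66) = 0.75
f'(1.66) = 1.77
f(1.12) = 0.41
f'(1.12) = 0.16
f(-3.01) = -0.32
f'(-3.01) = -0.09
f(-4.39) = 1.96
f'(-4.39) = 14.93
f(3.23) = -0.31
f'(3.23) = -0.06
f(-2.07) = -4.86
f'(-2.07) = -98.57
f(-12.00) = 0.39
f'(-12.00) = -0.04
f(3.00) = -0.32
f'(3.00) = 0.10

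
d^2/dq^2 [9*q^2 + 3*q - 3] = 18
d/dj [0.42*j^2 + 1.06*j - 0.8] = 0.84*j + 1.06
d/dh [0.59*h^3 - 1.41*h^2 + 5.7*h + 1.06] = 1.77*h^2 - 2.82*h + 5.7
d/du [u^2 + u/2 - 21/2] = 2*u + 1/2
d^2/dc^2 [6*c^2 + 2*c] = 12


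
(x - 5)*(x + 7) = x^2 + 2*x - 35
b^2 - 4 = (b - 2)*(b + 2)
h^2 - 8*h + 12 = (h - 6)*(h - 2)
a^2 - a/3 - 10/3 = (a - 2)*(a + 5/3)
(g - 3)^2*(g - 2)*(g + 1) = g^4 - 7*g^3 + 13*g^2 + 3*g - 18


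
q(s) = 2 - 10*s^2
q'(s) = -20*s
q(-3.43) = -115.65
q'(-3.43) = 68.60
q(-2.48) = -59.50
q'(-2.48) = 49.60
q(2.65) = -68.22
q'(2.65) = -53.00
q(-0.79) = -4.24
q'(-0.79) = 15.80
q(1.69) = -26.56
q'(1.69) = -33.80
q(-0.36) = 0.70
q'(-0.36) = 7.20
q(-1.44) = -18.74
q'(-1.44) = 28.80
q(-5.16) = -264.26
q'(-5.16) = 103.20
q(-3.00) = -88.00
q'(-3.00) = 60.00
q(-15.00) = -2248.00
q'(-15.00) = 300.00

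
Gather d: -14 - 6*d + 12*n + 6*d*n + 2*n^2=d*(6*n - 6) + 2*n^2 + 12*n - 14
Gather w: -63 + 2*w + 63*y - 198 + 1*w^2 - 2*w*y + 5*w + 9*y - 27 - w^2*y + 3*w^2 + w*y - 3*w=w^2*(4 - y) + w*(4 - y) + 72*y - 288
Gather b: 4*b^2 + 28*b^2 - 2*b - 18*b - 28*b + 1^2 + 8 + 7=32*b^2 - 48*b + 16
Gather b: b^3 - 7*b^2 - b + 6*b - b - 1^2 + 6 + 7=b^3 - 7*b^2 + 4*b + 12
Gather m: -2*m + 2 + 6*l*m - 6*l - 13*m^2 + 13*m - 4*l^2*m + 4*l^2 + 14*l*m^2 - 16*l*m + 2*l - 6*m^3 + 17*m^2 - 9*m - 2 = 4*l^2 - 4*l - 6*m^3 + m^2*(14*l + 4) + m*(-4*l^2 - 10*l + 2)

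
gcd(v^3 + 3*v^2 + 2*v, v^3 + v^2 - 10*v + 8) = 1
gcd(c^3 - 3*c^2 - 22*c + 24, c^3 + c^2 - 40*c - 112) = c + 4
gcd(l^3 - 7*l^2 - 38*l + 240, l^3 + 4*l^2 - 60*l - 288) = l^2 - 2*l - 48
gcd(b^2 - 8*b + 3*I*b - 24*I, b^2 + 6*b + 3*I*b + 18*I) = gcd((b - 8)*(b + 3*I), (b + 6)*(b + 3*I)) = b + 3*I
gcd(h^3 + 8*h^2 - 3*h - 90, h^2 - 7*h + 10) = 1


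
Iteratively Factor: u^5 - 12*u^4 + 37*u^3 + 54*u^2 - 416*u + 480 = (u - 4)*(u^4 - 8*u^3 + 5*u^2 + 74*u - 120) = (u - 5)*(u - 4)*(u^3 - 3*u^2 - 10*u + 24) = (u - 5)*(u - 4)*(u + 3)*(u^2 - 6*u + 8) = (u - 5)*(u - 4)^2*(u + 3)*(u - 2)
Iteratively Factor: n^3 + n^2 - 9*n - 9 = (n + 3)*(n^2 - 2*n - 3) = (n - 3)*(n + 3)*(n + 1)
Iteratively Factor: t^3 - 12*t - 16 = (t - 4)*(t^2 + 4*t + 4) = (t - 4)*(t + 2)*(t + 2)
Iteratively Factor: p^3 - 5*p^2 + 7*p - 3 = (p - 1)*(p^2 - 4*p + 3) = (p - 1)^2*(p - 3)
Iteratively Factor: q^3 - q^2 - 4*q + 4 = (q - 1)*(q^2 - 4) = (q - 2)*(q - 1)*(q + 2)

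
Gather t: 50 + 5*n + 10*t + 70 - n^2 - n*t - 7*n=-n^2 - 2*n + t*(10 - n) + 120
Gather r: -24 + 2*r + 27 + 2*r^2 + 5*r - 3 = 2*r^2 + 7*r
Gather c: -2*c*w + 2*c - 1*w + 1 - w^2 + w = c*(2 - 2*w) - w^2 + 1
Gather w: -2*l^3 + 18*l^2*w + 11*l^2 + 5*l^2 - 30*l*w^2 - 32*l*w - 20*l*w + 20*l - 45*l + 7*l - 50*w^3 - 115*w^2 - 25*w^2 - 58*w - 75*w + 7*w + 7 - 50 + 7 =-2*l^3 + 16*l^2 - 18*l - 50*w^3 + w^2*(-30*l - 140) + w*(18*l^2 - 52*l - 126) - 36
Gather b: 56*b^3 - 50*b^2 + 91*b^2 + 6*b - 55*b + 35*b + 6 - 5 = 56*b^3 + 41*b^2 - 14*b + 1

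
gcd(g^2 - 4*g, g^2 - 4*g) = g^2 - 4*g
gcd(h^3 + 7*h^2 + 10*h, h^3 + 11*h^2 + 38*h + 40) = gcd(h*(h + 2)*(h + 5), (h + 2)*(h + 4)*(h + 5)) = h^2 + 7*h + 10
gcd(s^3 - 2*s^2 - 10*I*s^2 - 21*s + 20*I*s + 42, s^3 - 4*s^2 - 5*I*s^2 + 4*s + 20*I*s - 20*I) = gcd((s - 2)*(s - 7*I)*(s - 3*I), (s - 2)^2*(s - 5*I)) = s - 2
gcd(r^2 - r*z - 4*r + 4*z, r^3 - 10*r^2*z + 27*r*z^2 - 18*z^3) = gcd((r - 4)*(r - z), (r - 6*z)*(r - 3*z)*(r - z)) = -r + z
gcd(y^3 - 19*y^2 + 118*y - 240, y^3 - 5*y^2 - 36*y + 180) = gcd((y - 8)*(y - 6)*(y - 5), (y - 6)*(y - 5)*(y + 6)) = y^2 - 11*y + 30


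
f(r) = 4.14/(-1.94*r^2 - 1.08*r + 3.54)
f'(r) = 4.14*(3.88*r + 1.08)/(-1.94*r^2 - 1.08*r + 3.54)^2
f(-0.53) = 1.16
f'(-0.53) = -0.32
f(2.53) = -0.36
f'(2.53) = 0.33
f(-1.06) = 1.65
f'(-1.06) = -2.00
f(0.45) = 1.56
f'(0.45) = 1.65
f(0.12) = 1.22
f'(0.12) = 0.56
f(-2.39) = -0.83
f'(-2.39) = -1.38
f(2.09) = -0.58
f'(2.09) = 0.74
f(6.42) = -0.05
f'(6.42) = 0.02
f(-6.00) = -0.07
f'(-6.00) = -0.03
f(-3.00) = -0.39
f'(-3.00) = -0.38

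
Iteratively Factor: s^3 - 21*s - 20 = (s + 1)*(s^2 - s - 20) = (s - 5)*(s + 1)*(s + 4)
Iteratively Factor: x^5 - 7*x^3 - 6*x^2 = (x + 2)*(x^4 - 2*x^3 - 3*x^2) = (x + 1)*(x + 2)*(x^3 - 3*x^2) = x*(x + 1)*(x + 2)*(x^2 - 3*x) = x*(x - 3)*(x + 1)*(x + 2)*(x)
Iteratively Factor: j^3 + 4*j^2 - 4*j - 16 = (j - 2)*(j^2 + 6*j + 8) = (j - 2)*(j + 2)*(j + 4)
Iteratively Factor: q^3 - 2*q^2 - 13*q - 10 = (q + 1)*(q^2 - 3*q - 10) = (q - 5)*(q + 1)*(q + 2)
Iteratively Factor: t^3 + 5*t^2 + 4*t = (t + 4)*(t^2 + t) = (t + 1)*(t + 4)*(t)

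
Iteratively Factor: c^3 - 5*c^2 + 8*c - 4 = (c - 2)*(c^2 - 3*c + 2) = (c - 2)*(c - 1)*(c - 2)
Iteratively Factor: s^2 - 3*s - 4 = (s - 4)*(s + 1)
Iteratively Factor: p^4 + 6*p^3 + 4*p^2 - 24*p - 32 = (p + 2)*(p^3 + 4*p^2 - 4*p - 16) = (p + 2)*(p + 4)*(p^2 - 4) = (p + 2)^2*(p + 4)*(p - 2)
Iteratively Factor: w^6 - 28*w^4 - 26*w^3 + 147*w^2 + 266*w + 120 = (w + 1)*(w^5 - w^4 - 27*w^3 + w^2 + 146*w + 120) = (w + 1)^2*(w^4 - 2*w^3 - 25*w^2 + 26*w + 120) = (w + 1)^2*(w + 2)*(w^3 - 4*w^2 - 17*w + 60) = (w + 1)^2*(w + 2)*(w + 4)*(w^2 - 8*w + 15) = (w - 3)*(w + 1)^2*(w + 2)*(w + 4)*(w - 5)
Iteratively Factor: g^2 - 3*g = (g - 3)*(g)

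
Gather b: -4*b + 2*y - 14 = -4*b + 2*y - 14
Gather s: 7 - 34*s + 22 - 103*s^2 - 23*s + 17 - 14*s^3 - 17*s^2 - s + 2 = -14*s^3 - 120*s^2 - 58*s + 48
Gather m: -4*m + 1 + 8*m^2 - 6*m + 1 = 8*m^2 - 10*m + 2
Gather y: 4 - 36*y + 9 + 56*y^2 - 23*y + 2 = 56*y^2 - 59*y + 15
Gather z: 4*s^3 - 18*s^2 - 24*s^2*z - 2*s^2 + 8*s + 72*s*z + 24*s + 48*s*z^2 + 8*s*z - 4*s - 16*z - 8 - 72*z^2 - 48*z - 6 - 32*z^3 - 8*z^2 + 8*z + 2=4*s^3 - 20*s^2 + 28*s - 32*z^3 + z^2*(48*s - 80) + z*(-24*s^2 + 80*s - 56) - 12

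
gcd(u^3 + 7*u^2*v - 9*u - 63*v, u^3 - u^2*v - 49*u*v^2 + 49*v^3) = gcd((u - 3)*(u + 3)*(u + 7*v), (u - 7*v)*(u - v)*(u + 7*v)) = u + 7*v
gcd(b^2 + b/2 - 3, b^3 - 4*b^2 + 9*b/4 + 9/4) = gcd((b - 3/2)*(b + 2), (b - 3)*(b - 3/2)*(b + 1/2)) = b - 3/2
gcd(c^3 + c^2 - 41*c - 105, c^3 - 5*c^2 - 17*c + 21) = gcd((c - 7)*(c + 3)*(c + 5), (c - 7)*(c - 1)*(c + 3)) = c^2 - 4*c - 21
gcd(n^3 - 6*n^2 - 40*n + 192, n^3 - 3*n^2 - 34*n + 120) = n^2 + 2*n - 24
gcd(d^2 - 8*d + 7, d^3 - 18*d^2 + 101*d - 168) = d - 7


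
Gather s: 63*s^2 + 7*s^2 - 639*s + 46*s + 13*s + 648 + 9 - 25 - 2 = 70*s^2 - 580*s + 630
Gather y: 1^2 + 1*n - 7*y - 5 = n - 7*y - 4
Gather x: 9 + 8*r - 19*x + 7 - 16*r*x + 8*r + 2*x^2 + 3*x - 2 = 16*r + 2*x^2 + x*(-16*r - 16) + 14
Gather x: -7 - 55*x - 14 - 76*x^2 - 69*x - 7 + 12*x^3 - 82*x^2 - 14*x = 12*x^3 - 158*x^2 - 138*x - 28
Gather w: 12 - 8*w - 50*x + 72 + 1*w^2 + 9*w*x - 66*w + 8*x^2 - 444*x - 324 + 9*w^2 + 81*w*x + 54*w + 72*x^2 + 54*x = 10*w^2 + w*(90*x - 20) + 80*x^2 - 440*x - 240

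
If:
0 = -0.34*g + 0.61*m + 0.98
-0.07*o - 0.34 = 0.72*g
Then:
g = -0.0972222222222222*o - 0.472222222222222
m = -0.0541894353369763*o - 1.86976320582878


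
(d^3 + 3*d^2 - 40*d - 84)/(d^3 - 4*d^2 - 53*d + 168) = (d^2 - 4*d - 12)/(d^2 - 11*d + 24)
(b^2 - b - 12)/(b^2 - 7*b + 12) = (b + 3)/(b - 3)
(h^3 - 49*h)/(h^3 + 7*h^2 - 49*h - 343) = h/(h + 7)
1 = 1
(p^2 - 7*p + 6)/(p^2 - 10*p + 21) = (p^2 - 7*p + 6)/(p^2 - 10*p + 21)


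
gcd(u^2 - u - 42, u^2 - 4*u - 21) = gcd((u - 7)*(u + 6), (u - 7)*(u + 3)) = u - 7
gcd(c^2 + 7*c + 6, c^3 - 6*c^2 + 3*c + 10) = c + 1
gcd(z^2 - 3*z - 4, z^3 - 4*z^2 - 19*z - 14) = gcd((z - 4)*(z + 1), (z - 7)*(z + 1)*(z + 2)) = z + 1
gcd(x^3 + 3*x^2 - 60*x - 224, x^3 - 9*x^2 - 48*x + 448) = x^2 - x - 56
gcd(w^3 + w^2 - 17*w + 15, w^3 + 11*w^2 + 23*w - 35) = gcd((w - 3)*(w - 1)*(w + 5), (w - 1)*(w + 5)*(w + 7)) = w^2 + 4*w - 5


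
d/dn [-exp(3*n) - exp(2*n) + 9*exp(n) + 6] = (-3*exp(2*n) - 2*exp(n) + 9)*exp(n)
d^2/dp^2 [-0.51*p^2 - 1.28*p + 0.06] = -1.02000000000000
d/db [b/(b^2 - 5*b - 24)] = (b^2 - b*(2*b - 5) - 5*b - 24)/(-b^2 + 5*b + 24)^2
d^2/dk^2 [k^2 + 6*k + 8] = 2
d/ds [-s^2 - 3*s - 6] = -2*s - 3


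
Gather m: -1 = -1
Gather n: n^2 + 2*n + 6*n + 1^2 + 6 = n^2 + 8*n + 7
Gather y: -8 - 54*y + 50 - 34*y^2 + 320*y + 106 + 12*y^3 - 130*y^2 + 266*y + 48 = 12*y^3 - 164*y^2 + 532*y + 196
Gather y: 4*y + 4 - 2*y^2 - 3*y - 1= -2*y^2 + y + 3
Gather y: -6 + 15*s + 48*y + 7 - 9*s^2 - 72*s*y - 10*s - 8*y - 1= -9*s^2 + 5*s + y*(40 - 72*s)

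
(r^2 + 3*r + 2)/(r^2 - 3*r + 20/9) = 9*(r^2 + 3*r + 2)/(9*r^2 - 27*r + 20)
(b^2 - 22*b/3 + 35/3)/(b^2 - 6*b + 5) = (b - 7/3)/(b - 1)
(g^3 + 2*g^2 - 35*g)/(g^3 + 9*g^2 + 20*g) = (g^2 + 2*g - 35)/(g^2 + 9*g + 20)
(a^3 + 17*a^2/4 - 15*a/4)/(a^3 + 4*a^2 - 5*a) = (a - 3/4)/(a - 1)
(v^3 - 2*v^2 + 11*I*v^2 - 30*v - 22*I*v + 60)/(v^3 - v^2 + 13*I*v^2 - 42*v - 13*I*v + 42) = (v^2 + v*(-2 + 5*I) - 10*I)/(v^2 + v*(-1 + 7*I) - 7*I)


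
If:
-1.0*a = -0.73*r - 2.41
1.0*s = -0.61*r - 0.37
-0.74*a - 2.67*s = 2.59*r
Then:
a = 2.02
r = -0.53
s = -0.05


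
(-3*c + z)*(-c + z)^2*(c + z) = -3*c^4 + 4*c^3*z + 2*c^2*z^2 - 4*c*z^3 + z^4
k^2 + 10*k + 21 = (k + 3)*(k + 7)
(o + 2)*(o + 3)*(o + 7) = o^3 + 12*o^2 + 41*o + 42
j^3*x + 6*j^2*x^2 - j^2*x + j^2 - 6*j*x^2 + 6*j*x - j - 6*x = (j - 1)*(j + 6*x)*(j*x + 1)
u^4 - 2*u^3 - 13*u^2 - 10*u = u*(u - 5)*(u + 1)*(u + 2)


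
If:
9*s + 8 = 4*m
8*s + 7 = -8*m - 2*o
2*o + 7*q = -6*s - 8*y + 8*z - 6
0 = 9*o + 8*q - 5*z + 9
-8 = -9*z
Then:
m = 1549/5272 - 144*y/659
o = 832*y/659 - 9739/5931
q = 7579/5931 - 936*y/659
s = -64*y/659 - 8995/11862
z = 8/9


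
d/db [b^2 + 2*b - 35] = 2*b + 2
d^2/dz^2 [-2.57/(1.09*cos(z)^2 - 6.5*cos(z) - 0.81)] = (-12.213668*(1 - cos(z)^2)^2 + 54.62535*cos(z)^3 - 123.765546*cos(z)^2 - 95.71965*cos(z) + 233.916774)/(-1.09*cos(z)^2 + 6.5*cos(z) + 0.81)^3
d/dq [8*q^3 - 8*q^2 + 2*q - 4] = 24*q^2 - 16*q + 2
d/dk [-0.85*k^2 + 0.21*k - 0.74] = 0.21 - 1.7*k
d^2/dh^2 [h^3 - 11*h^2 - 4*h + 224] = 6*h - 22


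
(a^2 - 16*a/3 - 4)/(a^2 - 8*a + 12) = (a + 2/3)/(a - 2)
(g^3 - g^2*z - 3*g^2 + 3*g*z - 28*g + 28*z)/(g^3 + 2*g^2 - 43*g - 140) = (g - z)/(g + 5)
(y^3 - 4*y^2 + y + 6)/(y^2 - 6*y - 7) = (y^2 - 5*y + 6)/(y - 7)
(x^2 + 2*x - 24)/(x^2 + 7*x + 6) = (x - 4)/(x + 1)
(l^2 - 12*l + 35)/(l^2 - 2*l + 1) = (l^2 - 12*l + 35)/(l^2 - 2*l + 1)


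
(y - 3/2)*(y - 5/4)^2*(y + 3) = y^4 - y^3 - 107*y^2/16 + 435*y/32 - 225/32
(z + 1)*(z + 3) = z^2 + 4*z + 3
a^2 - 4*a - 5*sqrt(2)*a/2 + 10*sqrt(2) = (a - 4)*(a - 5*sqrt(2)/2)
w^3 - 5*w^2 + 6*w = w*(w - 3)*(w - 2)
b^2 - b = b*(b - 1)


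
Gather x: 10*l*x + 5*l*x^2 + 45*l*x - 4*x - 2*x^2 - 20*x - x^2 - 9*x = x^2*(5*l - 3) + x*(55*l - 33)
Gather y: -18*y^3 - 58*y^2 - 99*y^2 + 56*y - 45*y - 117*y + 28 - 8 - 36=-18*y^3 - 157*y^2 - 106*y - 16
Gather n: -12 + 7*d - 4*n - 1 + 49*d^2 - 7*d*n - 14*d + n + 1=49*d^2 - 7*d + n*(-7*d - 3) - 12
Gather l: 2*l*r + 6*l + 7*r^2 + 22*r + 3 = l*(2*r + 6) + 7*r^2 + 22*r + 3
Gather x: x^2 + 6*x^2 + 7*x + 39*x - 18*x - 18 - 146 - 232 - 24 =7*x^2 + 28*x - 420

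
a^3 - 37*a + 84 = (a - 4)*(a - 3)*(a + 7)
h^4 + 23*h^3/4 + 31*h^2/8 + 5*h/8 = h*(h + 1/4)*(h + 1/2)*(h + 5)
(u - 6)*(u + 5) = u^2 - u - 30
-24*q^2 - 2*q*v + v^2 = (-6*q + v)*(4*q + v)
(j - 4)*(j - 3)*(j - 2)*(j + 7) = j^4 - 2*j^3 - 37*j^2 + 158*j - 168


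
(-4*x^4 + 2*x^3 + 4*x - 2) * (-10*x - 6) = 40*x^5 + 4*x^4 - 12*x^3 - 40*x^2 - 4*x + 12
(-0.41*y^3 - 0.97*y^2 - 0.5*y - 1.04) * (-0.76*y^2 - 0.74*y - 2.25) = 0.3116*y^5 + 1.0406*y^4 + 2.0203*y^3 + 3.3429*y^2 + 1.8946*y + 2.34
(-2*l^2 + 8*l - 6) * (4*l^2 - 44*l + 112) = -8*l^4 + 120*l^3 - 600*l^2 + 1160*l - 672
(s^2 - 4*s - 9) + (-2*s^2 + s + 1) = -s^2 - 3*s - 8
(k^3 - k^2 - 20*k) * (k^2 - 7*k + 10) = k^5 - 8*k^4 - 3*k^3 + 130*k^2 - 200*k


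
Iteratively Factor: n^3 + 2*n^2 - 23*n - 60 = (n + 4)*(n^2 - 2*n - 15) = (n + 3)*(n + 4)*(n - 5)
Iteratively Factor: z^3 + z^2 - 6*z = (z + 3)*(z^2 - 2*z) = z*(z + 3)*(z - 2)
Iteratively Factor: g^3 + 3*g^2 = (g)*(g^2 + 3*g) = g^2*(g + 3)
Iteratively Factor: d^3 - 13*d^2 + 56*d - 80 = (d - 4)*(d^2 - 9*d + 20) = (d - 4)^2*(d - 5)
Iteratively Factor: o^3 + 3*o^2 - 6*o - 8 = (o + 4)*(o^2 - o - 2) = (o + 1)*(o + 4)*(o - 2)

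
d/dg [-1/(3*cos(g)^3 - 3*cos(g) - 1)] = 3*(1 - 3*cos(g)^2)*sin(g)/(3*sin(g)^2*cos(g) + 1)^2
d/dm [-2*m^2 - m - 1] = -4*m - 1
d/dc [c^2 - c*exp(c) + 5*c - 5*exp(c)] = -c*exp(c) + 2*c - 6*exp(c) + 5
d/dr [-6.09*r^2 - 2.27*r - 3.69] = -12.18*r - 2.27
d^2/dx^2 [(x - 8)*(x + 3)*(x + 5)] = 6*x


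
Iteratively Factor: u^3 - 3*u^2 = (u)*(u^2 - 3*u) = u*(u - 3)*(u)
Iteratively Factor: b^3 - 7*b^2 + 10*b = (b - 5)*(b^2 - 2*b) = (b - 5)*(b - 2)*(b)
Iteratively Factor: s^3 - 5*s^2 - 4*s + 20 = (s - 2)*(s^2 - 3*s - 10) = (s - 5)*(s - 2)*(s + 2)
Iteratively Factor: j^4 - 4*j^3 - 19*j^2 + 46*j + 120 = (j + 2)*(j^3 - 6*j^2 - 7*j + 60) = (j + 2)*(j + 3)*(j^2 - 9*j + 20) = (j - 4)*(j + 2)*(j + 3)*(j - 5)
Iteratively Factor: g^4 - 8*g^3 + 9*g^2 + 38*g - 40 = (g - 5)*(g^3 - 3*g^2 - 6*g + 8) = (g - 5)*(g - 1)*(g^2 - 2*g - 8) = (g - 5)*(g - 4)*(g - 1)*(g + 2)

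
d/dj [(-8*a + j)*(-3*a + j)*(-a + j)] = 35*a^2 - 24*a*j + 3*j^2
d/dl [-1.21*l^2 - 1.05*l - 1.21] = -2.42*l - 1.05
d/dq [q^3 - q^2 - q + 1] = 3*q^2 - 2*q - 1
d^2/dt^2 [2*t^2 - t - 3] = 4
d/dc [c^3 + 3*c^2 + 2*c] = 3*c^2 + 6*c + 2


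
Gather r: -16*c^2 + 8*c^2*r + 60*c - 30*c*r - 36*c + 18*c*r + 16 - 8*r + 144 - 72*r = -16*c^2 + 24*c + r*(8*c^2 - 12*c - 80) + 160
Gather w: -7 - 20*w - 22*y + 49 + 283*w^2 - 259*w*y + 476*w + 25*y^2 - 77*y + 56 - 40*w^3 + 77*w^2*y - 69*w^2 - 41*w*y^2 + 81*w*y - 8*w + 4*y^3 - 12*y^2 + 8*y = -40*w^3 + w^2*(77*y + 214) + w*(-41*y^2 - 178*y + 448) + 4*y^3 + 13*y^2 - 91*y + 98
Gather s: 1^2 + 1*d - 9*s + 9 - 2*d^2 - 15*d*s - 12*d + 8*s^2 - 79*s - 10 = -2*d^2 - 11*d + 8*s^2 + s*(-15*d - 88)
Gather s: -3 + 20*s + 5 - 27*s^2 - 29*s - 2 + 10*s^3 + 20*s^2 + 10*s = 10*s^3 - 7*s^2 + s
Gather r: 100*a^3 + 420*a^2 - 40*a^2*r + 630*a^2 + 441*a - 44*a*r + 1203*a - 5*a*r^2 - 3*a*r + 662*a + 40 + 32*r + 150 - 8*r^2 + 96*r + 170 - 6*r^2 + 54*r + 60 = 100*a^3 + 1050*a^2 + 2306*a + r^2*(-5*a - 14) + r*(-40*a^2 - 47*a + 182) + 420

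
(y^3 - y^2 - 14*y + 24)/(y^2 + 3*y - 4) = (y^2 - 5*y + 6)/(y - 1)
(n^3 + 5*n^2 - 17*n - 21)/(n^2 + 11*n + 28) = (n^2 - 2*n - 3)/(n + 4)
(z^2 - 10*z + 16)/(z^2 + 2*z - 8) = (z - 8)/(z + 4)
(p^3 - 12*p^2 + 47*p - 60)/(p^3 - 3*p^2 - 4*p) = (p^2 - 8*p + 15)/(p*(p + 1))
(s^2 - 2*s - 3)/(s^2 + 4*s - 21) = (s + 1)/(s + 7)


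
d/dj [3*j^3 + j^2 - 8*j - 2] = 9*j^2 + 2*j - 8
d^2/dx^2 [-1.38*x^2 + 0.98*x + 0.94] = -2.76000000000000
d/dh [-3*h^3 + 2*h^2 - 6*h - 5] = -9*h^2 + 4*h - 6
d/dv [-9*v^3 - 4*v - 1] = -27*v^2 - 4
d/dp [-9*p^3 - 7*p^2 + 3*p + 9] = -27*p^2 - 14*p + 3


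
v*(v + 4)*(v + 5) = v^3 + 9*v^2 + 20*v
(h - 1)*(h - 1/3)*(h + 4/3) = h^3 - 13*h/9 + 4/9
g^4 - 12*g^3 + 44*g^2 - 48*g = g*(g - 6)*(g - 4)*(g - 2)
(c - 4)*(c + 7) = c^2 + 3*c - 28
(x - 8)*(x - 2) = x^2 - 10*x + 16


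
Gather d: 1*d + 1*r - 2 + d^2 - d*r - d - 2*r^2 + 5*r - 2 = d^2 - d*r - 2*r^2 + 6*r - 4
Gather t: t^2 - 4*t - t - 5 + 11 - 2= t^2 - 5*t + 4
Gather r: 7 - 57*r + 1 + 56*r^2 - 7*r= 56*r^2 - 64*r + 8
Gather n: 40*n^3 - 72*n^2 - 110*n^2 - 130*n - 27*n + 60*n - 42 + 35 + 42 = 40*n^3 - 182*n^2 - 97*n + 35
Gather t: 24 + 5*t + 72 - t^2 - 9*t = -t^2 - 4*t + 96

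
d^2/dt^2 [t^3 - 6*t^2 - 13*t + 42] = 6*t - 12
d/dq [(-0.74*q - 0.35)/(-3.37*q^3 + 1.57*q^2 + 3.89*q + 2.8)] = (-4.9876*q^3 - 2.3767*q^2 + 1.099*q - 0.7105)/(11.3569*q^6 - 10.5818*q^5 - 23.7537*q^4 - 6.6574*q^3 + 23.9241*q^2 + 21.784*q + 7.84)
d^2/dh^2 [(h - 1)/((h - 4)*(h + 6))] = 2*(h^3 - 3*h^2 + 66*h + 20)/(h^6 + 6*h^5 - 60*h^4 - 280*h^3 + 1440*h^2 + 3456*h - 13824)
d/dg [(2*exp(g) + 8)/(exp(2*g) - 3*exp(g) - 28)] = -2*exp(g)/(exp(2*g) - 14*exp(g) + 49)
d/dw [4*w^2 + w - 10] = 8*w + 1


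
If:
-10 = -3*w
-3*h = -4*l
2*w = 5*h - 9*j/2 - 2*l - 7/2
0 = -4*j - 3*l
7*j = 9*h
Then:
No Solution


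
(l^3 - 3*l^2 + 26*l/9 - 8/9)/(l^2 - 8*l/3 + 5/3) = (9*l^2 - 18*l + 8)/(3*(3*l - 5))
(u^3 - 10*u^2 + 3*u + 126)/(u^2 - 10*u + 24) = (u^2 - 4*u - 21)/(u - 4)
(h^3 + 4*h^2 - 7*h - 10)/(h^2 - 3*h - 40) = (h^2 - h - 2)/(h - 8)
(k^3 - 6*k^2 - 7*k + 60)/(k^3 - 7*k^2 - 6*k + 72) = (k - 5)/(k - 6)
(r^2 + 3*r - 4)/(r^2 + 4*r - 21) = (r^2 + 3*r - 4)/(r^2 + 4*r - 21)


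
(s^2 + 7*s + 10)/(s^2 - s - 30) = (s + 2)/(s - 6)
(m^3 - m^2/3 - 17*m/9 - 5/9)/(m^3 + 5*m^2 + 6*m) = (9*m^3 - 3*m^2 - 17*m - 5)/(9*m*(m^2 + 5*m + 6))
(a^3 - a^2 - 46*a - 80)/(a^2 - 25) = (a^2 - 6*a - 16)/(a - 5)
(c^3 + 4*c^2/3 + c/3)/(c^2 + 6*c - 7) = c*(3*c^2 + 4*c + 1)/(3*(c^2 + 6*c - 7))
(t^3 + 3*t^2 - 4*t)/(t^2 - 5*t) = (t^2 + 3*t - 4)/(t - 5)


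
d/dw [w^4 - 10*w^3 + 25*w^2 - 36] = 2*w*(2*w^2 - 15*w + 25)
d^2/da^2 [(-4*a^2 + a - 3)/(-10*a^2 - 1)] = 4*(-50*a^3 + 390*a^2 + 15*a - 13)/(1000*a^6 + 300*a^4 + 30*a^2 + 1)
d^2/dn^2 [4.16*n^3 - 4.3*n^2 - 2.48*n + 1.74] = 24.96*n - 8.6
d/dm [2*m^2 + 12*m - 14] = 4*m + 12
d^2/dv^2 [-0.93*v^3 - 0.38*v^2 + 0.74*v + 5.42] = -5.58*v - 0.76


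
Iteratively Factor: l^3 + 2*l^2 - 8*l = (l)*(l^2 + 2*l - 8) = l*(l + 4)*(l - 2)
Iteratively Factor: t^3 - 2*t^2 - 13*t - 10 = (t + 2)*(t^2 - 4*t - 5) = (t + 1)*(t + 2)*(t - 5)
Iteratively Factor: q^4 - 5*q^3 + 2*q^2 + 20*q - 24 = (q - 3)*(q^3 - 2*q^2 - 4*q + 8) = (q - 3)*(q + 2)*(q^2 - 4*q + 4) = (q - 3)*(q - 2)*(q + 2)*(q - 2)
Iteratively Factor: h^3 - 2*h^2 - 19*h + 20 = (h - 5)*(h^2 + 3*h - 4) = (h - 5)*(h + 4)*(h - 1)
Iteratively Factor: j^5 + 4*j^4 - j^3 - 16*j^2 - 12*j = (j + 1)*(j^4 + 3*j^3 - 4*j^2 - 12*j) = (j + 1)*(j + 3)*(j^3 - 4*j) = (j + 1)*(j + 2)*(j + 3)*(j^2 - 2*j) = j*(j + 1)*(j + 2)*(j + 3)*(j - 2)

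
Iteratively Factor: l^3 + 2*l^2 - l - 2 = (l + 1)*(l^2 + l - 2) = (l - 1)*(l + 1)*(l + 2)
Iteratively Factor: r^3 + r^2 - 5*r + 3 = (r - 1)*(r^2 + 2*r - 3) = (r - 1)*(r + 3)*(r - 1)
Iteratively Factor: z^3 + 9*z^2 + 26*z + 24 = (z + 3)*(z^2 + 6*z + 8) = (z + 3)*(z + 4)*(z + 2)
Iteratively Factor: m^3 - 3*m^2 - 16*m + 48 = (m - 3)*(m^2 - 16) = (m - 4)*(m - 3)*(m + 4)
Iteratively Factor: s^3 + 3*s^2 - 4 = (s - 1)*(s^2 + 4*s + 4) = (s - 1)*(s + 2)*(s + 2)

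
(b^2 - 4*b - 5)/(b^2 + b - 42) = (b^2 - 4*b - 5)/(b^2 + b - 42)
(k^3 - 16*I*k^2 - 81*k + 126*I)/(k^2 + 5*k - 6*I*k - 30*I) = (k^2 - 10*I*k - 21)/(k + 5)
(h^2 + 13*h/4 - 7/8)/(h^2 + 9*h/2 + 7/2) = (h - 1/4)/(h + 1)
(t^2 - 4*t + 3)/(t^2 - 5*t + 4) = (t - 3)/(t - 4)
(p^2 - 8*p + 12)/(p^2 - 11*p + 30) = (p - 2)/(p - 5)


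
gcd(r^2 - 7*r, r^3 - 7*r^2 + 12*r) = r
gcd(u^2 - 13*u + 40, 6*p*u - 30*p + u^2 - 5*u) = u - 5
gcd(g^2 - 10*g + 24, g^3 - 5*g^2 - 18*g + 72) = g - 6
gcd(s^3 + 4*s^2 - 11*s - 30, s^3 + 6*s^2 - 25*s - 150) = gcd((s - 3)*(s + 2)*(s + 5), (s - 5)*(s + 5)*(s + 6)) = s + 5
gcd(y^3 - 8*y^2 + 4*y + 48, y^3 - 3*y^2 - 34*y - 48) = y + 2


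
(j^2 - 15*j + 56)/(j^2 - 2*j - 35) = (j - 8)/(j + 5)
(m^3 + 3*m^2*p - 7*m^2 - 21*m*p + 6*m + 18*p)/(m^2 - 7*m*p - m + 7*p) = (-m^2 - 3*m*p + 6*m + 18*p)/(-m + 7*p)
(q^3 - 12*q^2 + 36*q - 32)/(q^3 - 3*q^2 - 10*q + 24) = (q^2 - 10*q + 16)/(q^2 - q - 12)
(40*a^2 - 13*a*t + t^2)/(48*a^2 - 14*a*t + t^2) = (-5*a + t)/(-6*a + t)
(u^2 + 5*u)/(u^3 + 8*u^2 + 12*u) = (u + 5)/(u^2 + 8*u + 12)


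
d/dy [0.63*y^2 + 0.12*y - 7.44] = 1.26*y + 0.12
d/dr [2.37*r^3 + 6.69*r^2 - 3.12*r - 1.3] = 7.11*r^2 + 13.38*r - 3.12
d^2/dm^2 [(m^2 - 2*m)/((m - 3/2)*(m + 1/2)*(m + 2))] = 32*(4*m^6 - 24*m^5 + 9*m^4 + 23*m^3 - 54*m^2 - 36*m + 42)/(64*m^9 + 192*m^8 - 336*m^7 - 1280*m^6 + 348*m^5 + 2748*m^4 + 685*m^3 - 1746*m^2 - 1188*m - 216)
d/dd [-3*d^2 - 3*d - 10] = -6*d - 3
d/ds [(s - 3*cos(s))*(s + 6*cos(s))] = -3*s*sin(s) + 2*s + 18*sin(2*s) + 3*cos(s)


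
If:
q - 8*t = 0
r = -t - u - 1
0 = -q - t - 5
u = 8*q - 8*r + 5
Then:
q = -40/9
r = -271/63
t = -5/9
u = 27/7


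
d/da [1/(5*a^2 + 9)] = -10*a/(5*a^2 + 9)^2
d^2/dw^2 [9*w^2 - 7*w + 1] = 18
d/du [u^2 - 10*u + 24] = 2*u - 10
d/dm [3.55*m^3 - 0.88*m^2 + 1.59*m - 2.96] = 10.65*m^2 - 1.76*m + 1.59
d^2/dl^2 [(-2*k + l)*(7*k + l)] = 2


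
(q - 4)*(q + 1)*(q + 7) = q^3 + 4*q^2 - 25*q - 28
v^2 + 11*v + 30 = (v + 5)*(v + 6)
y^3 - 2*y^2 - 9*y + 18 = (y - 3)*(y - 2)*(y + 3)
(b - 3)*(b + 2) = b^2 - b - 6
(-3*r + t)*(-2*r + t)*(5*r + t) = 30*r^3 - 19*r^2*t + t^3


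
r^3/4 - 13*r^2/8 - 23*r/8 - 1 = (r/4 + 1/4)*(r - 8)*(r + 1/2)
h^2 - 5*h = h*(h - 5)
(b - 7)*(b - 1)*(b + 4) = b^3 - 4*b^2 - 25*b + 28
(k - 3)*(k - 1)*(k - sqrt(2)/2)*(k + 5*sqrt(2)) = k^4 - 4*k^3 + 9*sqrt(2)*k^3/2 - 18*sqrt(2)*k^2 - 2*k^2 + 27*sqrt(2)*k/2 + 20*k - 15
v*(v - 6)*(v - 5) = v^3 - 11*v^2 + 30*v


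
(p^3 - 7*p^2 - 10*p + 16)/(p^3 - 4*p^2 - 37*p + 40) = (p + 2)/(p + 5)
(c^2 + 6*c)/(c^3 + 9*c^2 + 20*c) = (c + 6)/(c^2 + 9*c + 20)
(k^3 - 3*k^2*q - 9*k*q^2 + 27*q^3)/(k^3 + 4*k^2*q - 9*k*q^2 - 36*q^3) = (k - 3*q)/(k + 4*q)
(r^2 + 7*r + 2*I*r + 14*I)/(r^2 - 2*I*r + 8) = (r + 7)/(r - 4*I)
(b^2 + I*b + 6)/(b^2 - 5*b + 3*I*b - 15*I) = (b - 2*I)/(b - 5)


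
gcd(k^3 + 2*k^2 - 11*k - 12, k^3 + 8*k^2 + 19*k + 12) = k^2 + 5*k + 4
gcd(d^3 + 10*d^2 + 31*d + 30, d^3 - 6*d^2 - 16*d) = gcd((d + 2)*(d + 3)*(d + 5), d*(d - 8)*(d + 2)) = d + 2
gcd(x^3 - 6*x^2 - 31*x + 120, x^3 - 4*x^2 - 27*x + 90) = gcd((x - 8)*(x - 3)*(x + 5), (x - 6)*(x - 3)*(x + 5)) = x^2 + 2*x - 15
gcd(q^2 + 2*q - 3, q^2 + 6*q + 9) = q + 3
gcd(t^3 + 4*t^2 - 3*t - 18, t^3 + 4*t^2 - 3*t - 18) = t^3 + 4*t^2 - 3*t - 18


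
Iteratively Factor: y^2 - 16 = (y + 4)*(y - 4)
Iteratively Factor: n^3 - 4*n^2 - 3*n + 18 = (n - 3)*(n^2 - n - 6) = (n - 3)^2*(n + 2)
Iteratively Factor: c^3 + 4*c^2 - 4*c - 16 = (c - 2)*(c^2 + 6*c + 8) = (c - 2)*(c + 4)*(c + 2)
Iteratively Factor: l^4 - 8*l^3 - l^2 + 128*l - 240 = (l - 3)*(l^3 - 5*l^2 - 16*l + 80) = (l - 5)*(l - 3)*(l^2 - 16) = (l - 5)*(l - 4)*(l - 3)*(l + 4)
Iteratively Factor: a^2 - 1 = (a - 1)*(a + 1)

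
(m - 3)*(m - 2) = m^2 - 5*m + 6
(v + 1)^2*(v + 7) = v^3 + 9*v^2 + 15*v + 7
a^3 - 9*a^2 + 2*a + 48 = (a - 8)*(a - 3)*(a + 2)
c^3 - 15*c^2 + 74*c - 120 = (c - 6)*(c - 5)*(c - 4)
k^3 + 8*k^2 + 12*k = k*(k + 2)*(k + 6)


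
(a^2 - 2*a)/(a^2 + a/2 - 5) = 2*a/(2*a + 5)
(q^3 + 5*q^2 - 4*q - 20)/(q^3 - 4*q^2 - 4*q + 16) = (q + 5)/(q - 4)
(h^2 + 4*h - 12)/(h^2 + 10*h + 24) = (h - 2)/(h + 4)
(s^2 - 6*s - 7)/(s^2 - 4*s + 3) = (s^2 - 6*s - 7)/(s^2 - 4*s + 3)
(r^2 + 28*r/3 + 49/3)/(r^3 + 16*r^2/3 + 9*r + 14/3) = (r + 7)/(r^2 + 3*r + 2)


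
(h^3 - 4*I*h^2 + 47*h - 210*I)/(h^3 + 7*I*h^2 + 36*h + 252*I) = (h - 5*I)/(h + 6*I)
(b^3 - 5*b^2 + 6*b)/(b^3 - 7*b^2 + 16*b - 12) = b/(b - 2)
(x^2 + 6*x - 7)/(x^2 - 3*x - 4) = (-x^2 - 6*x + 7)/(-x^2 + 3*x + 4)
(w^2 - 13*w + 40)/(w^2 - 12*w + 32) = (w - 5)/(w - 4)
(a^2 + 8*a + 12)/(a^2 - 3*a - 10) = (a + 6)/(a - 5)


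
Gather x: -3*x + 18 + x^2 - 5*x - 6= x^2 - 8*x + 12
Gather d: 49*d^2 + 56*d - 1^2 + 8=49*d^2 + 56*d + 7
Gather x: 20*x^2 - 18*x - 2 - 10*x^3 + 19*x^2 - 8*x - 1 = -10*x^3 + 39*x^2 - 26*x - 3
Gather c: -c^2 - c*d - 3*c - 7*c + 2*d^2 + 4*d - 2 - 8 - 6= -c^2 + c*(-d - 10) + 2*d^2 + 4*d - 16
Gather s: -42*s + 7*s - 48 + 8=-35*s - 40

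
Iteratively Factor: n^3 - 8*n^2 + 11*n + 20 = (n - 4)*(n^2 - 4*n - 5) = (n - 5)*(n - 4)*(n + 1)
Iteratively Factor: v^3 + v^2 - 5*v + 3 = (v - 1)*(v^2 + 2*v - 3) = (v - 1)*(v + 3)*(v - 1)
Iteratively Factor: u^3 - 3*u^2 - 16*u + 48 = (u - 4)*(u^2 + u - 12) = (u - 4)*(u + 4)*(u - 3)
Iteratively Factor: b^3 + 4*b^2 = (b)*(b^2 + 4*b) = b*(b + 4)*(b)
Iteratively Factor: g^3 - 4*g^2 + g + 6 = (g - 2)*(g^2 - 2*g - 3) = (g - 2)*(g + 1)*(g - 3)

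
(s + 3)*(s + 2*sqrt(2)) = s^2 + 2*sqrt(2)*s + 3*s + 6*sqrt(2)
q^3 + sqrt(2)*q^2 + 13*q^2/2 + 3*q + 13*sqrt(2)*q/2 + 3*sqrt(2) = (q + 1/2)*(q + 6)*(q + sqrt(2))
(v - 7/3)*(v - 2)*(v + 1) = v^3 - 10*v^2/3 + v/3 + 14/3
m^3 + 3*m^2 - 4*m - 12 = (m - 2)*(m + 2)*(m + 3)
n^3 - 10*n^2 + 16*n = n*(n - 8)*(n - 2)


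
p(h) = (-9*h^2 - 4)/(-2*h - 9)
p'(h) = -18*h/(-2*h - 9) + 2*(-9*h^2 - 4)/(-2*h - 9)^2 = 2*(9*h^2 + 81*h - 4)/(4*h^2 + 36*h + 81)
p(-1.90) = 7.02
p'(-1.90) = -9.28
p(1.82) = 2.67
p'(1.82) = 2.17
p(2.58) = 4.51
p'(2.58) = 2.64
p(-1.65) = 5.00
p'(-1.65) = -6.97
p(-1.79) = 6.06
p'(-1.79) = -8.18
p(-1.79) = 6.06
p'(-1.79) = -8.18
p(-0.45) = 0.72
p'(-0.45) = -1.18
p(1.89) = 2.83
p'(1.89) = 2.22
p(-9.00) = -81.44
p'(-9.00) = -0.10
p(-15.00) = -96.62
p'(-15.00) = 3.66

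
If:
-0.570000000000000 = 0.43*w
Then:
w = -1.33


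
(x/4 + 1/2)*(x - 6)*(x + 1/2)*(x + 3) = x^4/4 - x^3/8 - 49*x^2/8 - 12*x - 9/2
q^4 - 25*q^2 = q^2*(q - 5)*(q + 5)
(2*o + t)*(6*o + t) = 12*o^2 + 8*o*t + t^2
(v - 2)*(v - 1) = v^2 - 3*v + 2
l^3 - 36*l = l*(l - 6)*(l + 6)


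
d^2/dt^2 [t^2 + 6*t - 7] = 2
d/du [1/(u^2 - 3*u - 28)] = (3 - 2*u)/(-u^2 + 3*u + 28)^2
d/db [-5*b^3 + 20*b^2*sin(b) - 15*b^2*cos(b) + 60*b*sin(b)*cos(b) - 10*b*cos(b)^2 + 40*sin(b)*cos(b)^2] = 15*b^2*sin(b) + 20*b^2*cos(b) - 15*b^2 + 40*b*sin(b) + 10*b*sin(2*b) - 30*b*cos(b) + 60*b*cos(2*b) + 30*sin(2*b) + 10*cos(b) - 5*cos(2*b) + 30*cos(3*b) - 5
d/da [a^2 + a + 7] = 2*a + 1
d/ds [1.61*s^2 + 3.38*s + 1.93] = 3.22*s + 3.38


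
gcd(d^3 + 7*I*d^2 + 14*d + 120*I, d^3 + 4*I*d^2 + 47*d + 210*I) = d^2 + 11*I*d - 30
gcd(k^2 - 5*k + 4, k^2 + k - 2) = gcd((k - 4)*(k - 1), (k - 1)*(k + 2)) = k - 1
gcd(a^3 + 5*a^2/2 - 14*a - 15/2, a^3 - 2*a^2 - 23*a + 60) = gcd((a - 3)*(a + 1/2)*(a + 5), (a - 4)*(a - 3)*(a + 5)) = a^2 + 2*a - 15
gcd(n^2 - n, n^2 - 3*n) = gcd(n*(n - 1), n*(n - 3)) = n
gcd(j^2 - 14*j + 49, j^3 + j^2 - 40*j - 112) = j - 7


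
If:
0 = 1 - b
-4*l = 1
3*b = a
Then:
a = 3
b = 1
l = -1/4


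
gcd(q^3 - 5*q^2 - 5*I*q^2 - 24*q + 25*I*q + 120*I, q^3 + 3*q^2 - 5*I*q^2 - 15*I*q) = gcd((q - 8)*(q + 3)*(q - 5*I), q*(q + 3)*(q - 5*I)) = q^2 + q*(3 - 5*I) - 15*I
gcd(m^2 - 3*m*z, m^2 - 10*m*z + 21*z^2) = -m + 3*z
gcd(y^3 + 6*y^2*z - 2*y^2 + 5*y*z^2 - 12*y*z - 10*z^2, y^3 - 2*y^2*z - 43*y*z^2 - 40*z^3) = y^2 + 6*y*z + 5*z^2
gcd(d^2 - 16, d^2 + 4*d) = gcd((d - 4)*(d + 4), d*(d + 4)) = d + 4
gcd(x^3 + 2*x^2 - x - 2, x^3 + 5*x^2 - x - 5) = x^2 - 1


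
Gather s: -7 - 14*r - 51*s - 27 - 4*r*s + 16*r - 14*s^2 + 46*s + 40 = 2*r - 14*s^2 + s*(-4*r - 5) + 6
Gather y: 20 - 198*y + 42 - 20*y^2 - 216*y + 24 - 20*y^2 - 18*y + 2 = -40*y^2 - 432*y + 88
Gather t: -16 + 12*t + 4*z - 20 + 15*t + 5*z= 27*t + 9*z - 36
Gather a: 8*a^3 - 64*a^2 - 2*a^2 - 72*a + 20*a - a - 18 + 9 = 8*a^3 - 66*a^2 - 53*a - 9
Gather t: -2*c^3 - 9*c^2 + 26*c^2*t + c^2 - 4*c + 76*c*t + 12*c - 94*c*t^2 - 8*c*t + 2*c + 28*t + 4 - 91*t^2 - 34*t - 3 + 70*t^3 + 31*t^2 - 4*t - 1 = -2*c^3 - 8*c^2 + 10*c + 70*t^3 + t^2*(-94*c - 60) + t*(26*c^2 + 68*c - 10)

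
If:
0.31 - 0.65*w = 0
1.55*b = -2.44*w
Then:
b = -0.75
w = 0.48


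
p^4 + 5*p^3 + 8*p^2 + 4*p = p*(p + 1)*(p + 2)^2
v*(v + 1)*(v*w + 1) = v^3*w + v^2*w + v^2 + v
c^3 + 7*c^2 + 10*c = c*(c + 2)*(c + 5)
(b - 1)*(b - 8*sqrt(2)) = b^2 - 8*sqrt(2)*b - b + 8*sqrt(2)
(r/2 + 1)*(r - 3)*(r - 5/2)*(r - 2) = r^4/2 - 11*r^3/4 + 7*r^2/4 + 11*r - 15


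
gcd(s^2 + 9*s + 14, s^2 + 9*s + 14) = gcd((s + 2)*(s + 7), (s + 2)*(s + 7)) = s^2 + 9*s + 14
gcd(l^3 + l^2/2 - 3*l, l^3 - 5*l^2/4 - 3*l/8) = l^2 - 3*l/2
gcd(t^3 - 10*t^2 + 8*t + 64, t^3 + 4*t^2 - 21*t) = 1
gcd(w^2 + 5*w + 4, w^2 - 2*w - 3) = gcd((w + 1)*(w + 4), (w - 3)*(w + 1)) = w + 1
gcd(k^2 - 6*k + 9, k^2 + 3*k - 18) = k - 3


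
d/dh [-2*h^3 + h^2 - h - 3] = -6*h^2 + 2*h - 1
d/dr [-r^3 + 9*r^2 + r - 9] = -3*r^2 + 18*r + 1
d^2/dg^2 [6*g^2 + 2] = 12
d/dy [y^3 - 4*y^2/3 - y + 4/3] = 3*y^2 - 8*y/3 - 1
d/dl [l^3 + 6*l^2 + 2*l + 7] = 3*l^2 + 12*l + 2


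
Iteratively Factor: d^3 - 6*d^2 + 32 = (d + 2)*(d^2 - 8*d + 16) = (d - 4)*(d + 2)*(d - 4)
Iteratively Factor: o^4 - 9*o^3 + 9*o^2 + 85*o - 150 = (o - 5)*(o^3 - 4*o^2 - 11*o + 30) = (o - 5)*(o - 2)*(o^2 - 2*o - 15) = (o - 5)^2*(o - 2)*(o + 3)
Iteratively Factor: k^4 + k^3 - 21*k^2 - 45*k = (k)*(k^3 + k^2 - 21*k - 45) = k*(k + 3)*(k^2 - 2*k - 15) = k*(k - 5)*(k + 3)*(k + 3)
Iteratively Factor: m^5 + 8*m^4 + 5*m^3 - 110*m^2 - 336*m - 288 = (m - 4)*(m^4 + 12*m^3 + 53*m^2 + 102*m + 72) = (m - 4)*(m + 4)*(m^3 + 8*m^2 + 21*m + 18) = (m - 4)*(m + 2)*(m + 4)*(m^2 + 6*m + 9) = (m - 4)*(m + 2)*(m + 3)*(m + 4)*(m + 3)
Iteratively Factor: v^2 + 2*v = (v + 2)*(v)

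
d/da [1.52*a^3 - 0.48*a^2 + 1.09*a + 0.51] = 4.56*a^2 - 0.96*a + 1.09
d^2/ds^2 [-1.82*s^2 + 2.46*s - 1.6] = -3.64000000000000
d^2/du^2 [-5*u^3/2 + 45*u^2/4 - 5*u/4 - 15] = 45/2 - 15*u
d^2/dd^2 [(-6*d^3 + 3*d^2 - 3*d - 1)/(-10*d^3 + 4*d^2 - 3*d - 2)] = 2*(-60*d^6 + 360*d^5 - 210*d^4 + 124*d^3 - 186*d^2 + 48*d - 13)/(1000*d^9 - 1200*d^8 + 1380*d^7 - 184*d^6 - 66*d^5 + 348*d^4 + 3*d^3 + 6*d^2 + 36*d + 8)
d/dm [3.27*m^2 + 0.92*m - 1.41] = 6.54*m + 0.92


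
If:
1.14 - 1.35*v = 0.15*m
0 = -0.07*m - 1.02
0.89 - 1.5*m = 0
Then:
No Solution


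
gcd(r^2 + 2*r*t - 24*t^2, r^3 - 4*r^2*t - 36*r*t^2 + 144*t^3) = r^2 + 2*r*t - 24*t^2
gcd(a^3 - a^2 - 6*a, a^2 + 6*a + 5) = 1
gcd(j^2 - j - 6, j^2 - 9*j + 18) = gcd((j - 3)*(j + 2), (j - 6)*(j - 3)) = j - 3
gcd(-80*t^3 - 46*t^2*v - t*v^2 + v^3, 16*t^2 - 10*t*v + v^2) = 8*t - v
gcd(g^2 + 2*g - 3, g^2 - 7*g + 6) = g - 1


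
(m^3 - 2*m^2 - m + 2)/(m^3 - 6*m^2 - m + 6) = (m - 2)/(m - 6)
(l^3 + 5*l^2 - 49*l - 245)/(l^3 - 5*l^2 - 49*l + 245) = (l + 5)/(l - 5)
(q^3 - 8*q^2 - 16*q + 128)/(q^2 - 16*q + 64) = (q^2 - 16)/(q - 8)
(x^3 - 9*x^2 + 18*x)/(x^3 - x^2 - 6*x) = (x - 6)/(x + 2)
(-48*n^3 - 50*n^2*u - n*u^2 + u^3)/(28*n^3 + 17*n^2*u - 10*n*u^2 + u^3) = (-48*n^2 - 2*n*u + u^2)/(28*n^2 - 11*n*u + u^2)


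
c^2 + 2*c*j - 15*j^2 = (c - 3*j)*(c + 5*j)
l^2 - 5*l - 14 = (l - 7)*(l + 2)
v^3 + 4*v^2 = v^2*(v + 4)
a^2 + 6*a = a*(a + 6)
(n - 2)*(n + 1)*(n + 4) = n^3 + 3*n^2 - 6*n - 8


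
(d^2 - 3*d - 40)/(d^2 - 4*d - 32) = (d + 5)/(d + 4)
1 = 1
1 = 1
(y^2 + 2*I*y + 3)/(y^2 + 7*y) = (y^2 + 2*I*y + 3)/(y*(y + 7))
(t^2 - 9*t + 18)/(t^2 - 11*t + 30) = (t - 3)/(t - 5)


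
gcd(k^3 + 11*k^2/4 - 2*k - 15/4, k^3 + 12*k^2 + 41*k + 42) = k + 3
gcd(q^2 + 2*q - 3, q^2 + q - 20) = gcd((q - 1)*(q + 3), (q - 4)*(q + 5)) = 1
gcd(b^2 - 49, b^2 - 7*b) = b - 7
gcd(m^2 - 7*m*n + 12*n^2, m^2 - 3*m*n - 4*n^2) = m - 4*n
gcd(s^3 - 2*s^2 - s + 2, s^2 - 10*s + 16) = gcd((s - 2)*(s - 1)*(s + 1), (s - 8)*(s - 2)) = s - 2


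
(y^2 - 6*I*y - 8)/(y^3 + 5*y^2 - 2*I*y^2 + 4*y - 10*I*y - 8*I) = (y - 4*I)/(y^2 + 5*y + 4)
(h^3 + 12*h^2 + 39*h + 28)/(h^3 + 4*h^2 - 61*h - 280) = (h^2 + 5*h + 4)/(h^2 - 3*h - 40)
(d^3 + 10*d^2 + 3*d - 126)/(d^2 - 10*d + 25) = (d^3 + 10*d^2 + 3*d - 126)/(d^2 - 10*d + 25)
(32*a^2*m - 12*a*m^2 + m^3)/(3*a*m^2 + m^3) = (32*a^2 - 12*a*m + m^2)/(m*(3*a + m))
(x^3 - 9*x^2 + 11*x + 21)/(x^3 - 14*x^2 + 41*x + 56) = (x - 3)/(x - 8)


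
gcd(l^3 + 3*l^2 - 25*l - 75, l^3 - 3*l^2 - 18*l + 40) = l - 5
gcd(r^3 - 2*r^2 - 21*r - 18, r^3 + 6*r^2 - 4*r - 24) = 1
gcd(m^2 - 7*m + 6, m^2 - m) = m - 1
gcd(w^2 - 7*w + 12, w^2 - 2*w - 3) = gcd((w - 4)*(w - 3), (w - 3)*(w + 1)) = w - 3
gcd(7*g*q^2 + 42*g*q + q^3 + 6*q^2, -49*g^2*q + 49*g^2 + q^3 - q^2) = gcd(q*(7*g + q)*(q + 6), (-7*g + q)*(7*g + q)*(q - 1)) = 7*g + q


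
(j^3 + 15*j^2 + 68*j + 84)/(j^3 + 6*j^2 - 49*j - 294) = (j + 2)/(j - 7)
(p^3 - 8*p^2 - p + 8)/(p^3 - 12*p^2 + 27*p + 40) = (p - 1)/(p - 5)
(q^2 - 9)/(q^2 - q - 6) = (q + 3)/(q + 2)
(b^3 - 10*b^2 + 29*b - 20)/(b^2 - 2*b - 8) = (b^2 - 6*b + 5)/(b + 2)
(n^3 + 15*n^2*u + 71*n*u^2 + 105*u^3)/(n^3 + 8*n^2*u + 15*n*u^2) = (n + 7*u)/n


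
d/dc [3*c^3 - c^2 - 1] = c*(9*c - 2)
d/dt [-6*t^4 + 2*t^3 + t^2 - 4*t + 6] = -24*t^3 + 6*t^2 + 2*t - 4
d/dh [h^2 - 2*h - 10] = 2*h - 2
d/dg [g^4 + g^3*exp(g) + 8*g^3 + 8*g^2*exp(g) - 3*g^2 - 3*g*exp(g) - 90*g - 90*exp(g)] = g^3*exp(g) + 4*g^3 + 11*g^2*exp(g) + 24*g^2 + 13*g*exp(g) - 6*g - 93*exp(g) - 90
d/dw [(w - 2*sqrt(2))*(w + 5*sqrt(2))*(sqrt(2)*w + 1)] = 3*sqrt(2)*w^2 + 14*w - 17*sqrt(2)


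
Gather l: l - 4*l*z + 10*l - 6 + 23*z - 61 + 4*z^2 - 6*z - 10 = l*(11 - 4*z) + 4*z^2 + 17*z - 77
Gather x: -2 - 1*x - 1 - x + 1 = -2*x - 2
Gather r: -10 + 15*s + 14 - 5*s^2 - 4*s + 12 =-5*s^2 + 11*s + 16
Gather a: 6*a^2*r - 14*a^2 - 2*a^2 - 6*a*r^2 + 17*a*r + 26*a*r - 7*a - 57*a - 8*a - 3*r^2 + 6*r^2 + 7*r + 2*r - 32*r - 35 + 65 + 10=a^2*(6*r - 16) + a*(-6*r^2 + 43*r - 72) + 3*r^2 - 23*r + 40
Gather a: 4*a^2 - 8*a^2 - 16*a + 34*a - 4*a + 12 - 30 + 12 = -4*a^2 + 14*a - 6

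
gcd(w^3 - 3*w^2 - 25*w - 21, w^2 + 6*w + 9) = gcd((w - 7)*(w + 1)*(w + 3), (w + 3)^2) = w + 3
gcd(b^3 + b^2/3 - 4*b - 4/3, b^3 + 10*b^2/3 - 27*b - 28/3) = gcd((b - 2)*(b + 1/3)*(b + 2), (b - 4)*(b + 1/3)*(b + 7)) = b + 1/3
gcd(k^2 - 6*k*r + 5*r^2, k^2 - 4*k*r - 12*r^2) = 1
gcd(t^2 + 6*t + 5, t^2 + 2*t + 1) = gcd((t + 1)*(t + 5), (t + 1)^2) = t + 1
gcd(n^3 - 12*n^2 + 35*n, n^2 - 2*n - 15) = n - 5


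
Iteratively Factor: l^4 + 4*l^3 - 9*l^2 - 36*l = (l - 3)*(l^3 + 7*l^2 + 12*l) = (l - 3)*(l + 4)*(l^2 + 3*l) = (l - 3)*(l + 3)*(l + 4)*(l)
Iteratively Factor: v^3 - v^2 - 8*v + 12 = (v + 3)*(v^2 - 4*v + 4) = (v - 2)*(v + 3)*(v - 2)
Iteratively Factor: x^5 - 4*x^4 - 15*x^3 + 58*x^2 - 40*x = (x - 5)*(x^4 + x^3 - 10*x^2 + 8*x) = (x - 5)*(x - 2)*(x^3 + 3*x^2 - 4*x) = (x - 5)*(x - 2)*(x + 4)*(x^2 - x) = x*(x - 5)*(x - 2)*(x + 4)*(x - 1)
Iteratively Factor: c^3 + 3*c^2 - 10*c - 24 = (c - 3)*(c^2 + 6*c + 8) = (c - 3)*(c + 2)*(c + 4)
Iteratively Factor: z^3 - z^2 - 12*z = (z)*(z^2 - z - 12) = z*(z - 4)*(z + 3)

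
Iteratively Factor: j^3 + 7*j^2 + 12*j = (j + 3)*(j^2 + 4*j) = j*(j + 3)*(j + 4)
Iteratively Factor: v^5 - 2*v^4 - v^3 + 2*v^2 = (v + 1)*(v^4 - 3*v^3 + 2*v^2) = (v - 2)*(v + 1)*(v^3 - v^2) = v*(v - 2)*(v + 1)*(v^2 - v) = v*(v - 2)*(v - 1)*(v + 1)*(v)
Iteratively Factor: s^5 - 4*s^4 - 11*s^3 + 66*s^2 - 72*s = (s + 4)*(s^4 - 8*s^3 + 21*s^2 - 18*s) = (s - 3)*(s + 4)*(s^3 - 5*s^2 + 6*s) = s*(s - 3)*(s + 4)*(s^2 - 5*s + 6) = s*(s - 3)*(s - 2)*(s + 4)*(s - 3)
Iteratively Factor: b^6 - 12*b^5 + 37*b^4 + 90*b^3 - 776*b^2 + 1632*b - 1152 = (b - 2)*(b^5 - 10*b^4 + 17*b^3 + 124*b^2 - 528*b + 576) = (b - 4)*(b - 2)*(b^4 - 6*b^3 - 7*b^2 + 96*b - 144) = (b - 4)*(b - 3)*(b - 2)*(b^3 - 3*b^2 - 16*b + 48) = (b - 4)*(b - 3)*(b - 2)*(b + 4)*(b^2 - 7*b + 12) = (b - 4)^2*(b - 3)*(b - 2)*(b + 4)*(b - 3)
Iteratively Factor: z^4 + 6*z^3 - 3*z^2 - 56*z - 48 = (z - 3)*(z^3 + 9*z^2 + 24*z + 16) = (z - 3)*(z + 1)*(z^2 + 8*z + 16) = (z - 3)*(z + 1)*(z + 4)*(z + 4)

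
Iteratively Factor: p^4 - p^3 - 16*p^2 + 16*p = (p - 1)*(p^3 - 16*p) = (p - 1)*(p + 4)*(p^2 - 4*p) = p*(p - 1)*(p + 4)*(p - 4)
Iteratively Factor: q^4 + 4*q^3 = (q)*(q^3 + 4*q^2) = q^2*(q^2 + 4*q) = q^2*(q + 4)*(q)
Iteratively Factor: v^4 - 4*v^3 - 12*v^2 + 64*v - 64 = (v - 2)*(v^3 - 2*v^2 - 16*v + 32) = (v - 4)*(v - 2)*(v^2 + 2*v - 8) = (v - 4)*(v - 2)^2*(v + 4)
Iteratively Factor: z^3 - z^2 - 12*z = (z + 3)*(z^2 - 4*z) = (z - 4)*(z + 3)*(z)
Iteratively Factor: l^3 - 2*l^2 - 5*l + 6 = (l - 3)*(l^2 + l - 2) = (l - 3)*(l - 1)*(l + 2)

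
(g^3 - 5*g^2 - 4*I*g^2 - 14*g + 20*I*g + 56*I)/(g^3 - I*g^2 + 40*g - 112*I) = (g^2 - 5*g - 14)/(g^2 + 3*I*g + 28)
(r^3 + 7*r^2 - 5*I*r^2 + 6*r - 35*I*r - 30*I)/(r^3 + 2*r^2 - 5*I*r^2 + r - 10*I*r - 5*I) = (r + 6)/(r + 1)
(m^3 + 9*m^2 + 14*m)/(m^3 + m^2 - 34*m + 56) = m*(m + 2)/(m^2 - 6*m + 8)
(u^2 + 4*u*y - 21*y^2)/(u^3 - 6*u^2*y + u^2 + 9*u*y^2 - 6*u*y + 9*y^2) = (-u - 7*y)/(-u^2 + 3*u*y - u + 3*y)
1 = 1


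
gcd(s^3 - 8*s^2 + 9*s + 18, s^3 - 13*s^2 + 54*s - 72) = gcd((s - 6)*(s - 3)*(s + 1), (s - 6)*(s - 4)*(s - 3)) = s^2 - 9*s + 18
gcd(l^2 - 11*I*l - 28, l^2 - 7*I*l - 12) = l - 4*I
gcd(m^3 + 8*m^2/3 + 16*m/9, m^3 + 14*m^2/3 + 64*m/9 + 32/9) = m^2 + 8*m/3 + 16/9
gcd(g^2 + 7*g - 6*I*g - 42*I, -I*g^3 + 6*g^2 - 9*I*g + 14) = 1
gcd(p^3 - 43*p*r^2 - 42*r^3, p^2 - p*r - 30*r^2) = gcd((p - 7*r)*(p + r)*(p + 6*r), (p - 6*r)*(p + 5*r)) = 1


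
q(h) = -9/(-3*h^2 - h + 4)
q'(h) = -9*(6*h + 1)/(-3*h^2 - h + 4)^2 = 9*(-6*h - 1)/(3*h^2 + h - 4)^2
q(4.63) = 0.14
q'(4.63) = -0.06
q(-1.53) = 6.03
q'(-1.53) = 33.04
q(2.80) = 0.40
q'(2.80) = -0.32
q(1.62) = 1.64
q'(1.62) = -3.20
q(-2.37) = 0.86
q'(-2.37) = 1.08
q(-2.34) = 0.89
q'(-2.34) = 1.15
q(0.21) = -2.46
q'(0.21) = -1.52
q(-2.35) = 0.88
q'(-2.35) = 1.13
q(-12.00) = 0.02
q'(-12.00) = 0.00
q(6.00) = 0.08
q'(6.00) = -0.03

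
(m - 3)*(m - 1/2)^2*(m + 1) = m^4 - 3*m^3 - 3*m^2/4 + 5*m/2 - 3/4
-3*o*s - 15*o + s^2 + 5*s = (-3*o + s)*(s + 5)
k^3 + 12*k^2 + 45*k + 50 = (k + 2)*(k + 5)^2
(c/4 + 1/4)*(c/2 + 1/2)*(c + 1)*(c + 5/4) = c^4/8 + 17*c^3/32 + 27*c^2/32 + 19*c/32 + 5/32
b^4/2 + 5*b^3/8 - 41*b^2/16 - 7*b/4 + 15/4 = (b/2 + 1)*(b - 3/2)*(b - 5/4)*(b + 2)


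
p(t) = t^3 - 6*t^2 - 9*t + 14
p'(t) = 3*t^2 - 12*t - 9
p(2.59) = -32.18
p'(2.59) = -19.96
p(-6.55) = -465.48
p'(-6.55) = 198.31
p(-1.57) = 9.47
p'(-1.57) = 17.23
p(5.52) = -50.31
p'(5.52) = 16.17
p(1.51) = -9.83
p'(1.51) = -20.28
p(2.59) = -32.18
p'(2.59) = -19.96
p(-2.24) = -7.19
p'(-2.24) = 32.93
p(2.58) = -31.98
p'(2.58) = -19.99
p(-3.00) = -40.00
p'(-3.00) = 54.00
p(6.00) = -40.00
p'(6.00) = 27.00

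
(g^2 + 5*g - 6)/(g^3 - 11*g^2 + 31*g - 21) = (g + 6)/(g^2 - 10*g + 21)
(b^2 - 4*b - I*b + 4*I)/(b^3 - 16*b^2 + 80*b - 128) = (b - I)/(b^2 - 12*b + 32)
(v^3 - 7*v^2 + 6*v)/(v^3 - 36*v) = (v - 1)/(v + 6)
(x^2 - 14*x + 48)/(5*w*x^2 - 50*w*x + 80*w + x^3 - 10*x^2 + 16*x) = (x - 6)/(5*w*x - 10*w + x^2 - 2*x)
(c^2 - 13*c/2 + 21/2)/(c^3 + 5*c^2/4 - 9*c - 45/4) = 2*(2*c - 7)/(4*c^2 + 17*c + 15)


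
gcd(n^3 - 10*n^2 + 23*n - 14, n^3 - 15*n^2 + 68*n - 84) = n^2 - 9*n + 14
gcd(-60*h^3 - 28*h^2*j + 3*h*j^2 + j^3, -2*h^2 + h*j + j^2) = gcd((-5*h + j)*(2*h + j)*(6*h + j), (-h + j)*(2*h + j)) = 2*h + j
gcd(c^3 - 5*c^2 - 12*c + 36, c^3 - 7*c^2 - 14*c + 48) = c^2 + c - 6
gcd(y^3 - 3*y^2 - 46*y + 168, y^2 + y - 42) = y^2 + y - 42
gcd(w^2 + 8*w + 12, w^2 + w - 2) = w + 2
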